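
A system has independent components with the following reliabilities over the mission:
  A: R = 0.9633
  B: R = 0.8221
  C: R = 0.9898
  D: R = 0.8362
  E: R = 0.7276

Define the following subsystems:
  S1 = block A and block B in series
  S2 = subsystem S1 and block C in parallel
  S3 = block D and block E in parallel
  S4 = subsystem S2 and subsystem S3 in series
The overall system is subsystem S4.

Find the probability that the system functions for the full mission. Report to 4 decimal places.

0.9534

Series (A and B): 0.963300 × 0.822100 = 0.791929
Parallel ([0.791929] and C): 1 − (1 − 0.791929)(1 − 0.989800) = 0.997878
Parallel (D and E): 1 − (1 − 0.836200)(1 − 0.727600) = 0.955381
Series ([0.997878] and [0.955381]): 0.997878 × 0.955381 = 0.9534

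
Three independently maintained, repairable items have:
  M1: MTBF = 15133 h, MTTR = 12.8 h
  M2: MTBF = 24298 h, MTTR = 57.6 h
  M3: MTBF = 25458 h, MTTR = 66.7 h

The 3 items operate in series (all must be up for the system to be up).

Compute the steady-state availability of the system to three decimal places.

0.994

A(M1) = MTBF/(MTBF+MTTR) = 15133/(15133+12.8) = 0.999155
A(M2) = MTBF/(MTBF+MTTR) = 24298/(24298+57.6) = 0.997635
A(M3) = MTBF/(MTBF+MTTR) = 25458/(25458+66.7) = 0.997387
Series availability: 0.999155 × 0.997635 × 0.997387 = 0.994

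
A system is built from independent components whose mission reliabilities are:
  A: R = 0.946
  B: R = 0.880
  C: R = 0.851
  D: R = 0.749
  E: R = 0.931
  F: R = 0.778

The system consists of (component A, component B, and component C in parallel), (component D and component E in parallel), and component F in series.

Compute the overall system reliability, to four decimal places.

Parallel (A, B, and C): 1 − (1 − 0.946000)(1 − 0.880000)(1 − 0.851000) = 0.999034
Parallel (D and E): 1 − (1 − 0.749000)(1 − 0.931000) = 0.982681
Series ([0.999034], [0.982681], and F): 0.999034 × 0.982681 × 0.778000 = 0.7638

0.7638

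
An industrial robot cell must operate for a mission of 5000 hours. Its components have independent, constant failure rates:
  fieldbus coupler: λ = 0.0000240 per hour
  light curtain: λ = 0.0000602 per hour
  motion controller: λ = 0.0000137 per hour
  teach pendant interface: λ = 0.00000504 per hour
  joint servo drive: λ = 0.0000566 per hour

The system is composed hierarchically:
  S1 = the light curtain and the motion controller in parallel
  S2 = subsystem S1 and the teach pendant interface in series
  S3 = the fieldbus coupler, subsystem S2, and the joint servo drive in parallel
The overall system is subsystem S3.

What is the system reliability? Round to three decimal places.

R(fieldbus coupler) = exp(−0.0000240 × 5000) = 0.88692
R(light curtain) = exp(−0.0000602 × 5000) = 0.74008
R(motion controller) = exp(−0.0000137 × 5000) = 0.93379
R(teach pendant interface) = exp(−0.00000504 × 5000) = 0.97511
R(joint servo drive) = exp(−0.0000566 × 5000) = 0.75352
Parallel (light curtain and motion controller): 1 − (1 − 0.74008)(1 − 0.93379) = 0.98279
Series ([0.98279] and teach pendant interface): 0.98279 × 0.97511 = 0.95833
Parallel (fieldbus coupler, [0.95833], and joint servo drive): 1 − (1 − 0.88692)(1 − 0.95833)(1 − 0.75352) = 0.999

0.999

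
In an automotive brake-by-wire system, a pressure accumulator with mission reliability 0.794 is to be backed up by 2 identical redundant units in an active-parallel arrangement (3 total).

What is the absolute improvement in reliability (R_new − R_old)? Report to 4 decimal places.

0.1973

R_before = 0.794
R_after = 1 − (1 − 0.794)^3 = 0.9913
ΔR = 0.9913 − 0.794 = 0.1973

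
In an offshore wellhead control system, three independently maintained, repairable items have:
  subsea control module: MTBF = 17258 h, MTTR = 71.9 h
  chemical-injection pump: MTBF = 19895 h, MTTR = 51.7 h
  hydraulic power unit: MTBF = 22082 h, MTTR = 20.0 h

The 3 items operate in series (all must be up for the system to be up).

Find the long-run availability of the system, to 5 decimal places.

0.99237

A(subsea control module) = MTBF/(MTBF+MTTR) = 17258/(17258+71.9) = 0.995851
A(chemical-injection pump) = MTBF/(MTBF+MTTR) = 19895/(19895+51.7) = 0.997408
A(hydraulic power unit) = MTBF/(MTBF+MTTR) = 22082/(22082+20.0) = 0.999095
Series availability: 0.995851 × 0.997408 × 0.999095 = 0.99237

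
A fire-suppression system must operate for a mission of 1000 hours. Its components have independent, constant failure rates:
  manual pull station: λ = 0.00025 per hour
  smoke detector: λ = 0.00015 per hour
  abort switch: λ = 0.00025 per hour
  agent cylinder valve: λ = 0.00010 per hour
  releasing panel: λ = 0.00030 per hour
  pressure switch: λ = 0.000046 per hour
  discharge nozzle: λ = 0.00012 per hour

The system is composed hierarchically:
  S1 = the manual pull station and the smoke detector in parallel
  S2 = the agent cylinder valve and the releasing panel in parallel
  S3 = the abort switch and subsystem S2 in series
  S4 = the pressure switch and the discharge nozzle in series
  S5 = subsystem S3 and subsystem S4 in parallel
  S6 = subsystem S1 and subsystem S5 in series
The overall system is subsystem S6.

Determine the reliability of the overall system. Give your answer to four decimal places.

R(manual pull station) = exp(−0.00025 × 1000) = 0.778801
R(smoke detector) = exp(−0.00015 × 1000) = 0.860708
R(abort switch) = exp(−0.00025 × 1000) = 0.778801
R(agent cylinder valve) = exp(−0.00010 × 1000) = 0.904837
R(releasing panel) = exp(−0.00030 × 1000) = 0.740818
R(pressure switch) = exp(−0.000046 × 1000) = 0.955042
R(discharge nozzle) = exp(−0.00012 × 1000) = 0.886920
Parallel (manual pull station and smoke detector): 1 − (1 − 0.778801)(1 − 0.860708) = 0.969189
Parallel (agent cylinder valve and releasing panel): 1 − (1 − 0.904837)(1 − 0.740818) = 0.975335
Series (abort switch and [0.975335]): 0.778801 × 0.975335 = 0.759592
Series (pressure switch and discharge nozzle): 0.955042 × 0.886920 = 0.847046
Parallel ([0.759592] and [0.847046]): 1 − (1 − 0.759592)(1 − 0.847046) = 0.963229
Series ([0.969189] and [0.963229]): 0.969189 × 0.963229 = 0.9336

0.9336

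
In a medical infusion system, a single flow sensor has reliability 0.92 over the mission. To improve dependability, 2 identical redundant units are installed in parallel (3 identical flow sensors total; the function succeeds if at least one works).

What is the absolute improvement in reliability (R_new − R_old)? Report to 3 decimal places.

R_before = 0.92
R_after = 1 − (1 − 0.92)^3 = 0.999
ΔR = 0.999 − 0.92 = 0.079

0.079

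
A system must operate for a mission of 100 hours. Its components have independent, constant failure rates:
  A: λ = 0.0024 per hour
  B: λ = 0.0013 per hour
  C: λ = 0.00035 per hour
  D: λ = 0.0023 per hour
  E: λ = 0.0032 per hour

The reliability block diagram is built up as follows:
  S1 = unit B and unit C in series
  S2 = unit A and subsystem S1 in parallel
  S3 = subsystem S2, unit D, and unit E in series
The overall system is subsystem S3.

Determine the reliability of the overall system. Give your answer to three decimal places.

0.558

R(A) = exp(−0.0024 × 100) = 0.78663
R(B) = exp(−0.0013 × 100) = 0.87810
R(C) = exp(−0.00035 × 100) = 0.96561
R(D) = exp(−0.0023 × 100) = 0.79453
R(E) = exp(−0.0032 × 100) = 0.72615
Series (B and C): 0.87810 × 0.96561 = 0.84790
Parallel (A and [0.84790]): 1 − (1 − 0.78663)(1 − 0.84790) = 0.96755
Series ([0.96755], D, and E): 0.96755 × 0.79453 × 0.72615 = 0.558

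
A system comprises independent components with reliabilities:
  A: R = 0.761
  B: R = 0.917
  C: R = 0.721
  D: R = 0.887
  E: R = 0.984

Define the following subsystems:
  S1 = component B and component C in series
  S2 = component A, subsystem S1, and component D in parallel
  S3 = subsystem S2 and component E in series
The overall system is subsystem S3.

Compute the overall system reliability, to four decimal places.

Series (B and C): 0.917000 × 0.721000 = 0.661157
Parallel (A, [0.661157], and D): 1 − (1 − 0.761000)(1 − 0.661157)(1 − 0.887000) = 0.990849
Series ([0.990849] and E): 0.990849 × 0.984000 = 0.9750

0.9750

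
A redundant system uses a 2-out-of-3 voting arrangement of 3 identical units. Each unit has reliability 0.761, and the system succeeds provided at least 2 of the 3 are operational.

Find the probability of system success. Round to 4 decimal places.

0.8559

R = Σ_{i=2}^{3} C(3,i) p^i (1−p)^{3−i} with p = 0.761
C(3,2)·0.761^2·0.239^1 = 0.415230
C(3,3)·0.761^3·0.239^0 = 0.440711
Sum = 0.8559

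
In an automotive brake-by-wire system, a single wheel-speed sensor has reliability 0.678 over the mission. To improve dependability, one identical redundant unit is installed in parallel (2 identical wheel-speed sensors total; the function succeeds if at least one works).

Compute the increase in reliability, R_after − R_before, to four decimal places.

R_before = 0.678
R_after = 1 − (1 − 0.678)^2 = 0.8963
ΔR = 0.8963 − 0.678 = 0.2183

0.2183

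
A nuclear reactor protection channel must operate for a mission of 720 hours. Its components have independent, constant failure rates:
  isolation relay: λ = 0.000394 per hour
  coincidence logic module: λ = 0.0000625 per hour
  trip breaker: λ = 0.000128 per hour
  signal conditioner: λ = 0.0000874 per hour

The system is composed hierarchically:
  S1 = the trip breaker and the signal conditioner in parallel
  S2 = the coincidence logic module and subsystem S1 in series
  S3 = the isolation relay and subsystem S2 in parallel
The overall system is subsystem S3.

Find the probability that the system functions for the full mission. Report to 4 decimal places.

R(isolation relay) = exp(−0.000394 × 720) = 0.753008
R(coincidence logic module) = exp(−0.0000625 × 720) = 0.955997
R(trip breaker) = exp(−0.000128 × 720) = 0.911959
R(signal conditioner) = exp(−0.0000874 × 720) = 0.939011
Parallel (trip breaker and signal conditioner): 1 − (1 − 0.911959)(1 − 0.939011) = 0.994630
Series (coincidence logic module and [0.994630]): 0.955997 × 0.994630 = 0.950863
Parallel (isolation relay and [0.950863]): 1 − (1 − 0.753008)(1 − 0.950863) = 0.9879

0.9879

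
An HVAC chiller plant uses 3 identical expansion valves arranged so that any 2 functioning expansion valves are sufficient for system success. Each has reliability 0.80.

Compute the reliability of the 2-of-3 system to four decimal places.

0.8960

R = Σ_{i=2}^{3} C(3,i) p^i (1−p)^{3−i} with p = 0.80
C(3,2)·0.80^2·0.20^1 = 0.384000
C(3,3)·0.80^3·0.20^0 = 0.512000
Sum = 0.8960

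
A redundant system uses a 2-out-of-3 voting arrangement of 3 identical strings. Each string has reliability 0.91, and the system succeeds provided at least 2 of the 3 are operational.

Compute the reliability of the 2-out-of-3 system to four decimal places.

0.9772

R = Σ_{i=2}^{3} C(3,i) p^i (1−p)^{3−i} with p = 0.91
C(3,2)·0.91^2·0.09^1 = 0.223587
C(3,3)·0.91^3·0.09^0 = 0.753571
Sum = 0.9772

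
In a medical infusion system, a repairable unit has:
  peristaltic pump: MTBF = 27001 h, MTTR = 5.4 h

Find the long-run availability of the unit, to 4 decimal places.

A(peristaltic pump) = MTBF/(MTBF+MTTR) = 27001/(27001+5.4) = 0.9998

0.9998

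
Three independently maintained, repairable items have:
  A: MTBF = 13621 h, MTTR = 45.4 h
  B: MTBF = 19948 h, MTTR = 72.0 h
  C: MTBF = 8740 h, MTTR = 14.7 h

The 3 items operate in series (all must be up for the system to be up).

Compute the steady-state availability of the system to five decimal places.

A(A) = MTBF/(MTBF+MTTR) = 13621/(13621+45.4) = 0.996678
A(B) = MTBF/(MTBF+MTTR) = 19948/(19948+72.0) = 0.996404
A(C) = MTBF/(MTBF+MTTR) = 8740/(8740+14.7) = 0.998321
Series availability: 0.996678 × 0.996404 × 0.998321 = 0.99143

0.99143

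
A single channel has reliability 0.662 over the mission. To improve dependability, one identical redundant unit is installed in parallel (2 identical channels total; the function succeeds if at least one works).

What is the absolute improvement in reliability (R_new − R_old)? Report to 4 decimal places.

R_before = 0.662
R_after = 1 − (1 − 0.662)^2 = 0.8858
ΔR = 0.8858 − 0.662 = 0.2238

0.2238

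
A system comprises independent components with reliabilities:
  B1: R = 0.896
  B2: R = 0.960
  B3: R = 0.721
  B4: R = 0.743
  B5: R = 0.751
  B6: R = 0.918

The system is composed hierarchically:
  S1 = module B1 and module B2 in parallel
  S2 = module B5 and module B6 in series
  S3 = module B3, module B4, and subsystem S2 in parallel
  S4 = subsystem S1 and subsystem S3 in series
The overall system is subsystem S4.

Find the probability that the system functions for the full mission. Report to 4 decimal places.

0.9737

Parallel (B1 and B2): 1 − (1 − 0.896000)(1 − 0.960000) = 0.995840
Series (B5 and B6): 0.751000 × 0.918000 = 0.689418
Parallel (B3, B4, and [0.689418]): 1 − (1 − 0.721000)(1 − 0.743000)(1 − 0.689418) = 0.977730
Series ([0.995840] and [0.977730]): 0.995840 × 0.977730 = 0.9737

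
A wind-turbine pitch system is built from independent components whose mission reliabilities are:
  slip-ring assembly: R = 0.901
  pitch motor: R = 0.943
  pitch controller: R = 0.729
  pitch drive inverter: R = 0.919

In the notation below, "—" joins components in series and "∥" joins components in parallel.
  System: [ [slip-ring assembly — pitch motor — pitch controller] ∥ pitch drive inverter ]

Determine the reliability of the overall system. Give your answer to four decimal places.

Series (slip-ring assembly, pitch motor, and pitch controller): 0.901000 × 0.943000 × 0.729000 = 0.619390
Parallel ([0.619390] and pitch drive inverter): 1 − (1 − 0.619390)(1 − 0.919000) = 0.9692

0.9692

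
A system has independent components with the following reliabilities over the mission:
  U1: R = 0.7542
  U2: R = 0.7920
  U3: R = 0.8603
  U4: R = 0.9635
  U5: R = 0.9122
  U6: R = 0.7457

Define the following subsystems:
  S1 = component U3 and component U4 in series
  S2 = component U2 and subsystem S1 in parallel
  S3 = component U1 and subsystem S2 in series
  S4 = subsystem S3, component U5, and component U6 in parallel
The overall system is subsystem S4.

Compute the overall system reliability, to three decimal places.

Series (U3 and U4): 0.86030 × 0.96350 = 0.82890
Parallel (U2 and [0.82890]): 1 − (1 − 0.79200)(1 − 0.82890) = 0.96441
Series (U1 and [0.96441]): 0.75420 × 0.96441 = 0.72736
Parallel ([0.72736], U5, and U6): 1 − (1 − 0.72736)(1 − 0.91220)(1 − 0.74570) = 0.994

0.994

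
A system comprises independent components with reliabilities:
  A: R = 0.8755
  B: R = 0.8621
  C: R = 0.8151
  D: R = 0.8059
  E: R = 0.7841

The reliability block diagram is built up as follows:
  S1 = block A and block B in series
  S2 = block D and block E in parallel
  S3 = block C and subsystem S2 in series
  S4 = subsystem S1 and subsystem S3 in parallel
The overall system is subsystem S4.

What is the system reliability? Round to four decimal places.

0.9463

Series (A and B): 0.875500 × 0.862100 = 0.754769
Parallel (D and E): 1 − (1 − 0.805900)(1 − 0.784100) = 0.958094
Series (C and [0.958094]): 0.815100 × 0.958094 = 0.780942
Parallel ([0.754769] and [0.780942]): 1 − (1 − 0.754769)(1 − 0.780942) = 0.9463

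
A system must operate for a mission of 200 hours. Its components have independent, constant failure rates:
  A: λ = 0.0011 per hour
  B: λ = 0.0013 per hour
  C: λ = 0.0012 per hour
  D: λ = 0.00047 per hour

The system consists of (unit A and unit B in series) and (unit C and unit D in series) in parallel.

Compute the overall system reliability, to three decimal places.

R(A) = exp(−0.0011 × 200) = 0.80252
R(B) = exp(−0.0013 × 200) = 0.77105
R(C) = exp(−0.0012 × 200) = 0.78663
R(D) = exp(−0.00047 × 200) = 0.91028
Series (A and B): 0.80252 × 0.77105 = 0.61878
Series (C and D): 0.78663 × 0.91028 = 0.71605
Parallel ([0.61878] and [0.71605]): 1 − (1 − 0.61878)(1 − 0.71605) = 0.892

0.892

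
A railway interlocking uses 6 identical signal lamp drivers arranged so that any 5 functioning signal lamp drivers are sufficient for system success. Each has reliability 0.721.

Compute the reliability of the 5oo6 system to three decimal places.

0.467

R = Σ_{i=5}^{6} C(6,i) p^i (1−p)^{6−i} with p = 0.721
C(6,5)·0.721^5·0.279^1 = 0.32616
C(6,6)·0.721^6·0.279^0 = 0.14048
Sum = 0.467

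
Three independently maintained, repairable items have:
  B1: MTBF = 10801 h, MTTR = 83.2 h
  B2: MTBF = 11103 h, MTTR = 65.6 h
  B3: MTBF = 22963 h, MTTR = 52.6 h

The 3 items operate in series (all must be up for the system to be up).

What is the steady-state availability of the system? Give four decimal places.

0.9843

A(B1) = MTBF/(MTBF+MTTR) = 10801/(10801+83.2) = 0.992356
A(B2) = MTBF/(MTBF+MTTR) = 11103/(11103+65.6) = 0.994126
A(B3) = MTBF/(MTBF+MTTR) = 22963/(22963+52.6) = 0.997715
Series availability: 0.992356 × 0.994126 × 0.997715 = 0.9843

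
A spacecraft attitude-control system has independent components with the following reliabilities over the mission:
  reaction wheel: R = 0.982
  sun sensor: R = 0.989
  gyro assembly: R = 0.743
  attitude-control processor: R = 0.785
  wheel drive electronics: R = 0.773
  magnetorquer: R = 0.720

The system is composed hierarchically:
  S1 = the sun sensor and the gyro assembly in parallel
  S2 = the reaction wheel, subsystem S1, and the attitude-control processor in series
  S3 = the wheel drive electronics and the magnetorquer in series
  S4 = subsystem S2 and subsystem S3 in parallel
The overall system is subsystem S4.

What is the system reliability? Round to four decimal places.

Parallel (sun sensor and gyro assembly): 1 − (1 − 0.989000)(1 − 0.743000) = 0.997173
Series (reaction wheel, [0.997173], and attitude-control processor): 0.982000 × 0.997173 × 0.785000 = 0.768691
Series (wheel drive electronics and magnetorquer): 0.773000 × 0.720000 = 0.556560
Parallel ([0.768691] and [0.556560]): 1 − (1 − 0.768691)(1 − 0.556560) = 0.8974

0.8974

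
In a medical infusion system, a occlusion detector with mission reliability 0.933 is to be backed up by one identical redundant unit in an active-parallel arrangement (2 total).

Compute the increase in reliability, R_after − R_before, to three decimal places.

R_before = 0.933
R_after = 1 − (1 − 0.933)^2 = 0.996
ΔR = 0.996 − 0.933 = 0.063

0.063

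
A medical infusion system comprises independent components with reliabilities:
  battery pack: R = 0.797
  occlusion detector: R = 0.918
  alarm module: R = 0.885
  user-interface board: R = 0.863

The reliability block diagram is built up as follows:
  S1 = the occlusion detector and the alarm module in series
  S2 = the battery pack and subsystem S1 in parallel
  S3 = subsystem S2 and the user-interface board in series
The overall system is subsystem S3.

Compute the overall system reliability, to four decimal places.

Series (occlusion detector and alarm module): 0.918000 × 0.885000 = 0.812430
Parallel (battery pack and [0.812430]): 1 − (1 − 0.797000)(1 − 0.812430) = 0.961923
Series ([0.961923] and user-interface board): 0.961923 × 0.863000 = 0.8301

0.8301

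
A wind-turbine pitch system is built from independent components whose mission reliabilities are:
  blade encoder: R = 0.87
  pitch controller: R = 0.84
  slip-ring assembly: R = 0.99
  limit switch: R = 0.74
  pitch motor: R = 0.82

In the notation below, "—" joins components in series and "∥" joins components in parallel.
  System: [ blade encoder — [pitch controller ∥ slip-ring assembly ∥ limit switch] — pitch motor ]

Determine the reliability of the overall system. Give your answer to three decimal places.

0.713

Parallel (pitch controller, slip-ring assembly, and limit switch): 1 − (1 − 0.84000)(1 − 0.99000)(1 − 0.74000) = 0.99958
Series (blade encoder, [0.99958], and pitch motor): 0.87000 × 0.99958 × 0.82000 = 0.713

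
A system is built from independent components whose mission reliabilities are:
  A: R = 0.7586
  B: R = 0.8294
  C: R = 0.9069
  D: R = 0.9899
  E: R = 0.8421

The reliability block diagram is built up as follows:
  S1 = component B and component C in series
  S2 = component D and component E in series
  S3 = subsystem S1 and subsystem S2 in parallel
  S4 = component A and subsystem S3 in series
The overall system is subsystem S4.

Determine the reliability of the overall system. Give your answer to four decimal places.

Series (B and C): 0.829400 × 0.906900 = 0.752183
Series (D and E): 0.989900 × 0.842100 = 0.833595
Parallel ([0.752183] and [0.833595]): 1 − (1 − 0.752183)(1 − 0.833595) = 0.958762
Series (A and [0.958762]): 0.758600 × 0.958762 = 0.7273

0.7273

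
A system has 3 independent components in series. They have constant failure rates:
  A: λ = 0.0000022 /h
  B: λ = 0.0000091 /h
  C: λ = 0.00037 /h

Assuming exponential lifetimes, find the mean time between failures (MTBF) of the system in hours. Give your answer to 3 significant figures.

Series of exponential components: λ_sys = Σ λ_i
λ_sys = 0.0000022 + 0.0000091 + 0.00037 = 3.8130e-04 /h
MTBF = 1 / λ_sys = 2620 h

2620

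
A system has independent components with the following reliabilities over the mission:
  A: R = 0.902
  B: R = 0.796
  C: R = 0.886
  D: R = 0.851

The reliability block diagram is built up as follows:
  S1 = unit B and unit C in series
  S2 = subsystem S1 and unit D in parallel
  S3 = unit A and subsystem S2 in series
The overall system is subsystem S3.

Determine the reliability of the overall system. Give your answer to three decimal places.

0.862

Series (B and C): 0.79600 × 0.88600 = 0.70526
Parallel ([0.70526] and D): 1 − (1 − 0.70526)(1 − 0.85100) = 0.95608
Series (A and [0.95608]): 0.90200 × 0.95608 = 0.862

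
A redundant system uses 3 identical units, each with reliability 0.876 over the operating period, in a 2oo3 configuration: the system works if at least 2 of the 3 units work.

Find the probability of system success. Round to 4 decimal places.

0.9577

R = Σ_{i=2}^{3} C(3,i) p^i (1−p)^{3−i} with p = 0.876
C(3,2)·0.876^2·0.124^1 = 0.285464
C(3,3)·0.876^3·0.124^0 = 0.672221
Sum = 0.9577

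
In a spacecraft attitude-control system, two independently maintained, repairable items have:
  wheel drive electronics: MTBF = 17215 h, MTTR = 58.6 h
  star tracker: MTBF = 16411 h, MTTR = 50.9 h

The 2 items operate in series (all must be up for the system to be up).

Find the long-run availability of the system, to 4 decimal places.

A(wheel drive electronics) = MTBF/(MTBF+MTTR) = 17215/(17215+58.6) = 0.996608
A(star tracker) = MTBF/(MTBF+MTTR) = 16411/(16411+50.9) = 0.996908
Series availability: 0.996608 × 0.996908 = 0.9935

0.9935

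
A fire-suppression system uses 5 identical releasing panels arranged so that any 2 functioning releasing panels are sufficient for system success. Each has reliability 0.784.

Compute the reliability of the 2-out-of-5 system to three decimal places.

R = Σ_{i=2}^{5} C(5,i) p^i (1−p)^{5−i} with p = 0.784
C(5,2)·0.784^2·0.216^3 = 0.06194
C(5,3)·0.784^3·0.216^2 = 0.22483
C(5,4)·0.784^4·0.216^1 = 0.40803
C(5,5)·0.784^5·0.216^0 = 0.29620
Sum = 0.991

0.991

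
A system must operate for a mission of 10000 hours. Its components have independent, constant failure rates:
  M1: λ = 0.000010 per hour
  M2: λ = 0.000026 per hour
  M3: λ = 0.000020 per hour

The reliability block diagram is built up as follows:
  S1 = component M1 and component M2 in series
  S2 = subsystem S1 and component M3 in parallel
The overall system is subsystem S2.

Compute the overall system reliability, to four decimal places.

0.9452

R(M1) = exp(−0.000010 × 10000) = 0.904837
R(M2) = exp(−0.000026 × 10000) = 0.771052
R(M3) = exp(−0.000020 × 10000) = 0.818731
Series (M1 and M2): 0.904837 × 0.771052 = 0.697676
Parallel ([0.697676] and M3): 1 − (1 − 0.697676)(1 − 0.818731) = 0.9452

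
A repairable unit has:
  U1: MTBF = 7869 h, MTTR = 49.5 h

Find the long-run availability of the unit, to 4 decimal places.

0.9937

A(U1) = MTBF/(MTBF+MTTR) = 7869/(7869+49.5) = 0.9937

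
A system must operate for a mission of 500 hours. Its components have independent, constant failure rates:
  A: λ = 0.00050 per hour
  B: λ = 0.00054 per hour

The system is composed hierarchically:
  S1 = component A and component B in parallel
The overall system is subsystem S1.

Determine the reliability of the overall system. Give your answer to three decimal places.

R(A) = exp(−0.00050 × 500) = 0.77880
R(B) = exp(−0.00054 × 500) = 0.76338
Parallel (A and B): 1 − (1 − 0.77880)(1 − 0.76338) = 0.948

0.948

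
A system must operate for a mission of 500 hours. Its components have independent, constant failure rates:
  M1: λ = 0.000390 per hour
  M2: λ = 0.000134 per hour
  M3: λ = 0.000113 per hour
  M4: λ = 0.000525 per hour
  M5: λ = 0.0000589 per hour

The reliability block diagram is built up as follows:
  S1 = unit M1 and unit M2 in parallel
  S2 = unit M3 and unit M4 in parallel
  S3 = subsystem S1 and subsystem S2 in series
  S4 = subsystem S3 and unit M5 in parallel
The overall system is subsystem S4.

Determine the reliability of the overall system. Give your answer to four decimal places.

0.9993

R(M1) = exp(−0.000390 × 500) = 0.822835
R(M2) = exp(−0.000134 × 500) = 0.935195
R(M3) = exp(−0.000113 × 500) = 0.945066
R(M4) = exp(−0.000525 × 500) = 0.769126
R(M5) = exp(−0.0000589 × 500) = 0.970979
Parallel (M1 and M2): 1 − (1 − 0.822835)(1 − 0.935195) = 0.988519
Parallel (M3 and M4): 1 − (1 − 0.945066)(1 − 0.769126) = 0.987317
Series ([0.988519] and [0.987317]): 0.988519 × 0.987317 = 0.975982
Parallel ([0.975982] and M5): 1 − (1 − 0.975982)(1 − 0.970979) = 0.9993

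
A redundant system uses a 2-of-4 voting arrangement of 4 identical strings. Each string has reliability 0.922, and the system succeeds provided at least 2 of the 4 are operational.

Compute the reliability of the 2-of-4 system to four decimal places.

R = Σ_{i=2}^{4} C(4,i) p^i (1−p)^{4−i} with p = 0.922
C(4,2)·0.922^2·0.078^2 = 0.031031
C(4,3)·0.922^3·0.078^1 = 0.244539
C(4,4)·0.922^4·0.078^0 = 0.722643
Sum = 0.9982

0.9982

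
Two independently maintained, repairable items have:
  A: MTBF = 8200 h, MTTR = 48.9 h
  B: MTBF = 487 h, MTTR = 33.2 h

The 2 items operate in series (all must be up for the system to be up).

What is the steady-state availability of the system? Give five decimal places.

0.93063

A(A) = MTBF/(MTBF+MTTR) = 8200/(8200+48.9) = 0.994072
A(B) = MTBF/(MTBF+MTTR) = 487/(487+33.2) = 0.936178
Series availability: 0.994072 × 0.936178 = 0.93063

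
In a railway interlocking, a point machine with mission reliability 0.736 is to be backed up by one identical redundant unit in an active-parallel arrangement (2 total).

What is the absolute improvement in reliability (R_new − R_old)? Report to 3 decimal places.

R_before = 0.736
R_after = 1 − (1 − 0.736)^2 = 0.930
ΔR = 0.930 − 0.736 = 0.194

0.194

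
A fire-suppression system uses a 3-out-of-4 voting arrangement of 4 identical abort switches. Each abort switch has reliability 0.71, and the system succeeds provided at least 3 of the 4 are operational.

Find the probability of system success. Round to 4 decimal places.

R = Σ_{i=3}^{4} C(4,i) p^i (1−p)^{4−i} with p = 0.71
C(4,3)·0.71^3·0.29^1 = 0.415177
C(4,4)·0.71^4·0.29^0 = 0.254117
Sum = 0.6693

0.6693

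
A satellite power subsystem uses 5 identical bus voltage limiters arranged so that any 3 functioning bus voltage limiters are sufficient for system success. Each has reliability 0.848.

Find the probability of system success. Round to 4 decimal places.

R = Σ_{i=3}^{5} C(5,i) p^i (1−p)^{5−i} with p = 0.848
C(5,3)·0.848^3·0.152^2 = 0.140888
C(5,4)·0.848^4·0.152^1 = 0.393004
C(5,5)·0.848^5·0.152^0 = 0.438510
Sum = 0.9724

0.9724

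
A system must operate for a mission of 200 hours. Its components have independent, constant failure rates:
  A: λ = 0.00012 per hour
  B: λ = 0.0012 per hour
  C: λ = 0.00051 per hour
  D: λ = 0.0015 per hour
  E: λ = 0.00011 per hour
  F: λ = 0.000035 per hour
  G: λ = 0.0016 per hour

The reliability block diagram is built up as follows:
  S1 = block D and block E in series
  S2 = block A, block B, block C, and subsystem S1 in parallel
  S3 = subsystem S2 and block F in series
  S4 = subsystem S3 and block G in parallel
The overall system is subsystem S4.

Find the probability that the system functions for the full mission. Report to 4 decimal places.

0.9981

R(A) = exp(−0.00012 × 200) = 0.976286
R(B) = exp(−0.0012 × 200) = 0.786628
R(C) = exp(−0.00051 × 200) = 0.903030
R(D) = exp(−0.0015 × 200) = 0.740818
R(E) = exp(−0.00011 × 200) = 0.978240
R(F) = exp(−0.000035 × 200) = 0.993024
R(G) = exp(−0.0016 × 200) = 0.726149
Series (D and E): 0.740818 × 0.978240 = 0.724698
Parallel (A, B, C, and [0.724698]): 1 − (1 − 0.976286)(1 − 0.786628)(1 − 0.903030)(1 − 0.724698) = 0.999865
Series ([0.999865] and F): 0.999865 × 0.993024 = 0.992890
Parallel ([0.992890] and G): 1 − (1 − 0.992890)(1 − 0.726149) = 0.9981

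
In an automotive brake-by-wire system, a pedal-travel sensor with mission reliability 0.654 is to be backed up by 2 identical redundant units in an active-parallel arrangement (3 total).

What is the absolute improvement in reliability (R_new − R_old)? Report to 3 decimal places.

0.305

R_before = 0.654
R_after = 1 − (1 − 0.654)^3 = 0.959
ΔR = 0.959 − 0.654 = 0.305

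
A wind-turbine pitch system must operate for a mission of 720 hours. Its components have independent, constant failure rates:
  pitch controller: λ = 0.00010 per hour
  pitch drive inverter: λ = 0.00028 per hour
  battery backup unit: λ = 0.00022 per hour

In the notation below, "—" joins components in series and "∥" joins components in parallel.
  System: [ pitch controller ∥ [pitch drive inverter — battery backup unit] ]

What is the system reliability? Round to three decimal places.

R(pitch controller) = exp(−0.00010 × 720) = 0.93053
R(pitch drive inverter) = exp(−0.00028 × 720) = 0.81742
R(battery backup unit) = exp(−0.00022 × 720) = 0.85351
Series (pitch drive inverter and battery backup unit): 0.81742 × 0.85351 = 0.69768
Parallel (pitch controller and [0.69768]): 1 − (1 − 0.93053)(1 − 0.69768) = 0.979

0.979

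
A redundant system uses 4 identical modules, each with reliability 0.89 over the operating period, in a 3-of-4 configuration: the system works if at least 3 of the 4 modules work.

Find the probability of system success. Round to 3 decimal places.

R = Σ_{i=3}^{4} C(4,i) p^i (1−p)^{4−i} with p = 0.89
C(4,3)·0.89^3·0.11^1 = 0.31019
C(4,4)·0.89^4·0.11^0 = 0.62742
Sum = 0.938

0.938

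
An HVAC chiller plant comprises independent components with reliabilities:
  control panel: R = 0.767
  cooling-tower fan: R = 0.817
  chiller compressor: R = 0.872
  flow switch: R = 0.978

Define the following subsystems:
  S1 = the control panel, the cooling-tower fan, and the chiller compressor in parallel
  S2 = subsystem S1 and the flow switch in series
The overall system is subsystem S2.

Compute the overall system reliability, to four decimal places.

Parallel (control panel, cooling-tower fan, and chiller compressor): 1 − (1 − 0.767000)(1 − 0.817000)(1 − 0.872000) = 0.994542
Series ([0.994542] and flow switch): 0.994542 × 0.978000 = 0.9727

0.9727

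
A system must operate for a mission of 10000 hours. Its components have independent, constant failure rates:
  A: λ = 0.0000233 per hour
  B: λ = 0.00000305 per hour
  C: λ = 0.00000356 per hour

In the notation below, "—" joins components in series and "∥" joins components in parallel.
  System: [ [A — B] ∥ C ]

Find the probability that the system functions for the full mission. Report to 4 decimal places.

R(A) = exp(−0.0000233 × 10000) = 0.792154
R(B) = exp(−0.00000305 × 10000) = 0.969960
R(C) = exp(−0.00000356 × 10000) = 0.965026
Series (A and B): 0.792154 × 0.969960 = 0.768358
Parallel ([0.768358] and C): 1 − (1 − 0.768358)(1 − 0.965026) = 0.9919

0.9919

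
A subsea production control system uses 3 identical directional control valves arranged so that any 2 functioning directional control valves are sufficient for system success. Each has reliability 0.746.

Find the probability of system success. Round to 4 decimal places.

0.8392

R = Σ_{i=2}^{3} C(3,i) p^i (1−p)^{3−i} with p = 0.746
C(3,2)·0.746^2·0.254^1 = 0.424065
C(3,3)·0.746^3·0.254^0 = 0.415161
Sum = 0.8392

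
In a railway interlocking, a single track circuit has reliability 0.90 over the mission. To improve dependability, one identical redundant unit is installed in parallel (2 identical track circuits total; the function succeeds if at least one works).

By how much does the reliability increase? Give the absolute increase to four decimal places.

R_before = 0.90
R_after = 1 − (1 − 0.90)^2 = 0.9900
ΔR = 0.9900 − 0.90 = 0.0900

0.0900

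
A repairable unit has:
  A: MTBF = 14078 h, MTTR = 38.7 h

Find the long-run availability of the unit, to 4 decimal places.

0.9973

A(A) = MTBF/(MTBF+MTTR) = 14078/(14078+38.7) = 0.9973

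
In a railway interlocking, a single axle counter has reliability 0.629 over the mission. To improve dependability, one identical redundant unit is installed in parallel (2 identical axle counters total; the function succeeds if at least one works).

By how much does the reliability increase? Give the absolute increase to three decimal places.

0.233

R_before = 0.629
R_after = 1 − (1 − 0.629)^2 = 0.862
ΔR = 0.862 − 0.629 = 0.233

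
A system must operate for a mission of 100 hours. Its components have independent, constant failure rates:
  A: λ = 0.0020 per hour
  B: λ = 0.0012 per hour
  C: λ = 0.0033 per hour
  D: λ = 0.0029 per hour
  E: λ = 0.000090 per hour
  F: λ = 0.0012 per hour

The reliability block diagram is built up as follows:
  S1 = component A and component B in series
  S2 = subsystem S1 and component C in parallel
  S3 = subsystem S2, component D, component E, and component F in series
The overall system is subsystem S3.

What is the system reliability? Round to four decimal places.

0.6071

R(A) = exp(−0.0020 × 100) = 0.818731
R(B) = exp(−0.0012 × 100) = 0.886920
R(C) = exp(−0.0033 × 100) = 0.718924
R(D) = exp(−0.0029 × 100) = 0.748264
R(E) = exp(−0.000090 × 100) = 0.991040
R(F) = exp(−0.0012 × 100) = 0.886920
Series (A and B): 0.818731 × 0.886920 = 0.726149
Parallel ([0.726149] and C): 1 − (1 − 0.726149)(1 − 0.718924) = 0.923027
Series ([0.923027], D, E, and F): 0.923027 × 0.748264 × 0.991040 × 0.886920 = 0.6071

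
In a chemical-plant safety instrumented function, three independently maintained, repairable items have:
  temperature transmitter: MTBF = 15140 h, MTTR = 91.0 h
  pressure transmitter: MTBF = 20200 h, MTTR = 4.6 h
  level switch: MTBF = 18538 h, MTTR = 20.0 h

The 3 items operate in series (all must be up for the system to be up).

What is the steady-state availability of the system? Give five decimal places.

0.99273

A(temperature transmitter) = MTBF/(MTBF+MTTR) = 15140/(15140+91.0) = 0.994025
A(pressure transmitter) = MTBF/(MTBF+MTTR) = 20200/(20200+4.6) = 0.999772
A(level switch) = MTBF/(MTBF+MTTR) = 18538/(18538+20.0) = 0.998922
Series availability: 0.994025 × 0.999772 × 0.998922 = 0.99273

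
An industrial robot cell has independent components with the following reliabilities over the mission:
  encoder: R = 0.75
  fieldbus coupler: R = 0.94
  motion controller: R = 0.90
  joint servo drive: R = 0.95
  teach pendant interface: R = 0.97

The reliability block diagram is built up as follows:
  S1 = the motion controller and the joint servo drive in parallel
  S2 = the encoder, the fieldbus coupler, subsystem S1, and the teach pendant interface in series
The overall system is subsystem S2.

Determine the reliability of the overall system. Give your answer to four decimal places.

0.6804

Parallel (motion controller and joint servo drive): 1 − (1 − 0.900000)(1 − 0.950000) = 0.995000
Series (encoder, fieldbus coupler, [0.995000], and teach pendant interface): 0.750000 × 0.940000 × 0.995000 × 0.970000 = 0.6804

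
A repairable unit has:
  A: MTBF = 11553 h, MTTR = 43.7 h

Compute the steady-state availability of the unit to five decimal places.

0.99623

A(A) = MTBF/(MTBF+MTTR) = 11553/(11553+43.7) = 0.99623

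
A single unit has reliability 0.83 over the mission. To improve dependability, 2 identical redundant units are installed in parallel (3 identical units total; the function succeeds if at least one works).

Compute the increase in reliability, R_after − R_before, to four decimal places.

0.1651

R_before = 0.83
R_after = 1 − (1 − 0.83)^3 = 0.9951
ΔR = 0.9951 − 0.83 = 0.1651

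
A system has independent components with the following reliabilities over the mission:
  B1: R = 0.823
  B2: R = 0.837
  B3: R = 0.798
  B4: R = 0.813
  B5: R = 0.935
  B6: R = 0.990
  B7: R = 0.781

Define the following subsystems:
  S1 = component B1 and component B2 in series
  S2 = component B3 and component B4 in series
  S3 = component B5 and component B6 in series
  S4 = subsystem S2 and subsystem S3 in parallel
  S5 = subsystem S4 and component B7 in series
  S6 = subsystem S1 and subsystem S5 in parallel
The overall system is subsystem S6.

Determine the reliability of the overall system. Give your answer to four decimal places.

Series (B1 and B2): 0.823000 × 0.837000 = 0.688851
Series (B3 and B4): 0.798000 × 0.813000 = 0.648774
Series (B5 and B6): 0.935000 × 0.990000 = 0.925650
Parallel ([0.648774] and [0.925650]): 1 − (1 − 0.648774)(1 − 0.925650) = 0.973886
Series ([0.973886] and B7): 0.973886 × 0.781000 = 0.760605
Parallel ([0.688851] and [0.760605]): 1 − (1 − 0.688851)(1 − 0.760605) = 0.9255

0.9255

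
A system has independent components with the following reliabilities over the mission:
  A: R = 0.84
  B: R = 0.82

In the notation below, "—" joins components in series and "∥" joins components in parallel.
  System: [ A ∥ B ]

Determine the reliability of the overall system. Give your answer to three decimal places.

0.971

Parallel (A and B): 1 − (1 − 0.84000)(1 − 0.82000) = 0.971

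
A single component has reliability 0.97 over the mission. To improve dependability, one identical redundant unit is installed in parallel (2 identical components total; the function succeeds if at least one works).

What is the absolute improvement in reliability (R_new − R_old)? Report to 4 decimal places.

R_before = 0.97
R_after = 1 − (1 − 0.97)^2 = 0.9991
ΔR = 0.9991 − 0.97 = 0.0291

0.0291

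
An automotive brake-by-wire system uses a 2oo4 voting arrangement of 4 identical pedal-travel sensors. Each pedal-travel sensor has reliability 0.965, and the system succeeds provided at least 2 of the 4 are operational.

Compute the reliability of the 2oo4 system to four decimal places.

0.9998

R = Σ_{i=2}^{4} C(4,i) p^i (1−p)^{4−i} with p = 0.965
C(4,2)·0.965^2·0.035^2 = 0.006845
C(4,3)·0.965^3·0.035^1 = 0.125808
C(4,4)·0.965^4·0.035^0 = 0.867180
Sum = 0.9998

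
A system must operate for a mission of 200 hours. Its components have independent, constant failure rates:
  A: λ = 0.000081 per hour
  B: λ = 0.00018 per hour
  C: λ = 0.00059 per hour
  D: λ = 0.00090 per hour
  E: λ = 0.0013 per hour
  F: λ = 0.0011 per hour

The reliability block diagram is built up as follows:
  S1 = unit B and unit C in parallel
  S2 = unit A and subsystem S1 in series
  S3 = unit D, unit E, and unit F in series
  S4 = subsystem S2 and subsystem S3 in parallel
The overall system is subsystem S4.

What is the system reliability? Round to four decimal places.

R(A) = exp(−0.000081 × 200) = 0.983931
R(B) = exp(−0.00018 × 200) = 0.964640
R(C) = exp(−0.00059 × 200) = 0.888696
R(D) = exp(−0.00090 × 200) = 0.835270
R(E) = exp(−0.0013 × 200) = 0.771052
R(F) = exp(−0.0011 × 200) = 0.802519
Parallel (B and C): 1 − (1 − 0.964640)(1 − 0.888696) = 0.996064
Series (A and [0.996064]): 0.983931 × 0.996064 = 0.980058
Series (D, E, and F): 0.835270 × 0.771052 × 0.802519 = 0.516852
Parallel ([0.980058] and [0.516852]): 1 − (1 − 0.980058)(1 − 0.516852) = 0.9904

0.9904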